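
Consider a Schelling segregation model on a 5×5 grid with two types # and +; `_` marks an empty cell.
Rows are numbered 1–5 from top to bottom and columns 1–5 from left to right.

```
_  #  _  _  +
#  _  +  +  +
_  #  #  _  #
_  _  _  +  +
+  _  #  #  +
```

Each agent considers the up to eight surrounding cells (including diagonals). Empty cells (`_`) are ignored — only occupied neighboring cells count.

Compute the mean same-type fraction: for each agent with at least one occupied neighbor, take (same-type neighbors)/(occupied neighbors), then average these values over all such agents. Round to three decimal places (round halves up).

Row 1: (1,2)# 1/2 · (1,5)+ 2/2
Row 2: (2,1)# 2/2 · (2,3)+ 1/4 · (2,4)+ 3/5 · (2,5)+ 2/3
Row 3: (3,2)# 2/3 · (3,3)# 1/4 · (3,5)# 0/4
Row 4: (4,4)+ 2/6 · (4,5)+ 2/4
Row 5: (5,1)+ — no occupied neighbors · (5,3)# 1/2 · (5,4)# 1/4 · (5,5)+ 2/3
Sum over 14 agents: 1/2 + 2/2 + 2/2 + 1/4 + 3/5 + 2/3 + 2/3 + 1/4 + 0/4 + 2/6 + 2/4 + 1/2 + 1/4 + 2/3 = 431/60; mean = 431/60 ÷ 14 = 431/840 = 0.513095… → 0.513.

0.513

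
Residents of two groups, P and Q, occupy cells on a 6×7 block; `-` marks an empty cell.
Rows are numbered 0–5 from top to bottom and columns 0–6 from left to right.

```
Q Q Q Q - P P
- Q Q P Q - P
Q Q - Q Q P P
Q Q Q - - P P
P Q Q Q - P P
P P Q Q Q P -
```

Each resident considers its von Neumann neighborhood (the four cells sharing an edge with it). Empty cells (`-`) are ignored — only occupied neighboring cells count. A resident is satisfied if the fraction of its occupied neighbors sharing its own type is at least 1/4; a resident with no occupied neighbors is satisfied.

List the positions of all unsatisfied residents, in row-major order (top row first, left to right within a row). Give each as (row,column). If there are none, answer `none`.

(1,3)

(0,0)Q 1/1 ✓
(0,1)Q 3/3 ✓
(0,2)Q 3/3 ✓
(0,3)Q 1/2 ✓
(0,5)P 1/1 ✓
(0,6)P 2/2 ✓
(1,1)Q 3/3 ✓
(1,2)Q 2/3 ✓
(1,3)P 0/4 ✗
(1,4)Q 1/2 ✓
(1,6)P 2/2 ✓
(2,0)Q 2/2 ✓
(2,1)Q 3/3 ✓
(2,3)Q 1/2 ✓
(2,4)Q 2/3 ✓
(2,5)P 2/3 ✓
(2,6)P 3/3 ✓
(3,0)Q 2/3 ✓
(3,1)Q 4/4 ✓
(3,2)Q 2/2 ✓
(3,5)P 3/3 ✓
(3,6)P 3/3 ✓
(4,0)P 1/3 ✓
(4,1)Q 2/4 ✓
(4,2)Q 4/4 ✓
(4,3)Q 2/2 ✓
(4,5)P 3/3 ✓
(4,6)P 2/2 ✓
(5,0)P 2/2 ✓
(5,1)P 1/3 ✓
(5,2)Q 2/3 ✓
(5,3)Q 3/3 ✓
(5,4)Q 1/2 ✓
(5,5)P 1/2 ✓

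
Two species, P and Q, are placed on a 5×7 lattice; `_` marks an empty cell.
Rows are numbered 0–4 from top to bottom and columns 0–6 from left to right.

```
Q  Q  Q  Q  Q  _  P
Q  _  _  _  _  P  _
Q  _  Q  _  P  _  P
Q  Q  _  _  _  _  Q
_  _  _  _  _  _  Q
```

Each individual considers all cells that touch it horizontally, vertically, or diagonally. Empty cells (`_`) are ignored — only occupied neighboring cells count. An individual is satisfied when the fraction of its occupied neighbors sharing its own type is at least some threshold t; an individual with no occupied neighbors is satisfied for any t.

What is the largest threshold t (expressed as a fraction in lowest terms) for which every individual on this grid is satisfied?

(0,0)Q 2/2
(0,1)Q 3/3
(0,2)Q 2/2
(0,3)Q 2/2
(0,4)Q 1/2
(0,6)P 1/1
(1,0)Q 3/3
(1,5)P 3/4
(2,0)Q 3/3
(2,2)Q 1/1
(2,4)P 1/1
(2,6)P 1/2
(3,0)Q 2/2
(3,1)Q 3/3
(3,6)Q 1/2
(4,6)Q 1/1
The smallest same-type fraction is 1/2 at (0,4), which reduces to 1/2. Any threshold above that leaves this individual unsatisfied.

1/2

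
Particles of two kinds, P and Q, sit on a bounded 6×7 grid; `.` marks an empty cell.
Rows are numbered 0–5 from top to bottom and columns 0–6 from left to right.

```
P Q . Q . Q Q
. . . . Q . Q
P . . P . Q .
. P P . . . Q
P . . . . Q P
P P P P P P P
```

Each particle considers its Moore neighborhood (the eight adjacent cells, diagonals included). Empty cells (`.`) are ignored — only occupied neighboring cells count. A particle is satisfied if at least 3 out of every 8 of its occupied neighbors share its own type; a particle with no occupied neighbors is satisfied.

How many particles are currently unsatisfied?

3

Row 0: (0,0)P 0/1 unhappy · (0,1)Q 0/1 unhappy · (0,3)Q 1/1 ok · (0,5)Q 3/3 ok · (0,6)Q 2/2 ok
Row 1: (1,4)Q 3/4 ok · (1,6)Q 3/3 ok
Row 2: (2,0)P 1/1 ok · (2,3)P 1/2 ok · (2,5)Q 3/3 ok
Row 3: (3,1)P 3/3 ok · (3,2)P 2/2 ok · (3,6)Q 2/3 ok
Row 4: (4,0)P 3/3 ok · (4,5)Q 1/5 unhappy · (4,6)P 2/4 ok
Row 5: (5,0)P 2/2 ok · (5,1)P 3/3 ok · (5,2)P 2/2 ok · (5,3)P 2/2 ok · (5,4)P 2/3 ok · (5,5)P 3/4 ok · (5,6)P 2/3 ok
Unsatisfied: (0,0), (0,1), (4,5) — 3 in total.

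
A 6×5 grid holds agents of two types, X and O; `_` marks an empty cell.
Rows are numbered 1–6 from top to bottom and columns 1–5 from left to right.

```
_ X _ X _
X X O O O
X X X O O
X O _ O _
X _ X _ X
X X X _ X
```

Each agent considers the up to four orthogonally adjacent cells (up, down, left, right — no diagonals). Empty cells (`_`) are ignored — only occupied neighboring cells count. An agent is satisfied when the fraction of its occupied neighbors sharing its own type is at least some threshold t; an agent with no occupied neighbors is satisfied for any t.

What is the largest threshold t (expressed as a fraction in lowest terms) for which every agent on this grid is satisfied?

0/1

(1,2)X 1/1
(1,4)X 0/1
(2,1)X 2/2
(2,2)X 3/4
(2,3)O 1/3
(2,4)O 3/4
(2,5)O 2/2
(3,1)X 3/3
(3,2)X 3/4
(3,3)X 1/3
(3,4)O 3/4
(3,5)O 2/2
(4,1)X 2/3
(4,2)O 0/2
(4,4)O 1/1
(5,1)X 2/2
(5,3)X 1/1
(5,5)X 1/1
(6,1)X 2/2
(6,2)X 2/2
(6,3)X 2/2
(6,5)X 1/1
The smallest same-type fraction is 0/1 at (1,4), which reduces to 0/1. Any threshold above that leaves this agent unsatisfied.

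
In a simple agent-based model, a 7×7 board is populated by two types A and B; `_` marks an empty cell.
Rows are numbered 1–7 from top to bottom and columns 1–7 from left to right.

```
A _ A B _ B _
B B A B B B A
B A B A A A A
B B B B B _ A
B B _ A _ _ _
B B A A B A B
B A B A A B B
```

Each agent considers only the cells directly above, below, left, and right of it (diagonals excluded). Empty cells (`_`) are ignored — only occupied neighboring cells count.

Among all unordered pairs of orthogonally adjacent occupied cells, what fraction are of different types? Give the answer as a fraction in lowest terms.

Scan each occupied cell's neighbors to the right and below so each pair is counted once.
From row 1: 2 unlike of 5 pairs (running 2/5).
From row 2: 8 unlike of 13 pairs (running 10/18).
From row 3: 6 unlike of 12 pairs (running 16/30).
From row 4: 1 unlike of 7 pairs (running 17/37).
From row 5: 0 unlike of 4 pairs (running 17/41).
From row 6: 8 unlike of 13 pairs (running 25/54).
From row 7: 4 unlike of 6 pairs (running 29/60).
Total adjacent occupied pairs: 60; unlike-type pairs: 29.
29/60 is already in lowest terms.

29/60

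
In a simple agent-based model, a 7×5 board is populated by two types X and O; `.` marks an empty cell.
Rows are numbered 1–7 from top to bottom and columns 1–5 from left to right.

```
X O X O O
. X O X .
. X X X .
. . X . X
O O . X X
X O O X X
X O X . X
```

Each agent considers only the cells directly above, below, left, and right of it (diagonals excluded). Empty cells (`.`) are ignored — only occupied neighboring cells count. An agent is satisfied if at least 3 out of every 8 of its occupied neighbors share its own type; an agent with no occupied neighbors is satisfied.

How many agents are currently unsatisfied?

(1,1)X 0/1 unhappy
(1,2)O 0/3 unhappy
(1,3)X 0/3 unhappy
(1,4)O 1/3 unhappy
(1,5)O 1/1 ok
(2,2)X 1/3 unhappy
(2,3)O 0/4 unhappy
(2,4)X 1/3 unhappy
(3,2)X 2/2 ok
(3,3)X 3/4 ok
(3,4)X 2/2 ok
(4,3)X 1/1 ok
(4,5)X 1/1 ok
(5,1)O 1/2 ok
(5,2)O 2/2 ok
(5,4)X 2/2 ok
(5,5)X 3/3 ok
(6,1)X 1/3 unhappy
(6,2)O 3/4 ok
(6,3)O 1/3 unhappy
(6,4)X 2/3 ok
(6,5)X 3/3 ok
(7,1)X 1/2 ok
(7,2)O 1/3 unhappy
(7,3)X 0/2 unhappy
(7,5)X 1/1 ok
Unsatisfied: (1,1), (1,2), (1,3), (1,4), (2,2), (2,3), (2,4), (6,1), (6,3), (7,2), (7,3) — 11 in total.

11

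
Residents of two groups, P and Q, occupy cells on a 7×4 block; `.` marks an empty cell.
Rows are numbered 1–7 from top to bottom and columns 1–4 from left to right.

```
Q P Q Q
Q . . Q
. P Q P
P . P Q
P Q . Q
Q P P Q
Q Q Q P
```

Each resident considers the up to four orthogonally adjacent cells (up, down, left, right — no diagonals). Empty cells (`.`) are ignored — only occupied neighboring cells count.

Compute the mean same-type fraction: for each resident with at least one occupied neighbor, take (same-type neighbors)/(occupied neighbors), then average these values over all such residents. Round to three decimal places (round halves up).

0.409

Row 1: (1,1)Q 1/2 · (1,2)P 0/2 · (1,3)Q 1/2 · (1,4)Q 2/2
Row 2: (2,1)Q 1/1 · (2,4)Q 1/2
Row 3: (3,2)P 0/1 · (3,3)Q 0/3 · (3,4)P 0/3
Row 4: (4,1)P 1/1 · (4,3)P 0/2 · (4,4)Q 1/3
Row 5: (5,1)P 1/3 · (5,2)Q 0/2 · (5,4)Q 2/2
Row 6: (6,1)Q 1/3 · (6,2)P 1/4 · (6,3)P 1/3 · (6,4)Q 1/3
Row 7: (7,1)Q 2/2 · (7,2)Q 2/3 · (7,3)Q 1/3 · (7,4)P 0/2
Sum over 23 residents: 1/2 + 0/2 + 1/2 + 2/2 + 1/1 + 1/2 + 0/1 + 0/3 + 0/3 + 1/1 + 0/2 + 1/3 + 1/3 + 0/2 + 2/2 + 1/3 + 1/4 + 1/3 + 1/3 + 2/2 + 2/3 + 1/3 + 0/2 = 113/12; mean = 113/12 ÷ 23 = 113/276 = 0.409420… → 0.409.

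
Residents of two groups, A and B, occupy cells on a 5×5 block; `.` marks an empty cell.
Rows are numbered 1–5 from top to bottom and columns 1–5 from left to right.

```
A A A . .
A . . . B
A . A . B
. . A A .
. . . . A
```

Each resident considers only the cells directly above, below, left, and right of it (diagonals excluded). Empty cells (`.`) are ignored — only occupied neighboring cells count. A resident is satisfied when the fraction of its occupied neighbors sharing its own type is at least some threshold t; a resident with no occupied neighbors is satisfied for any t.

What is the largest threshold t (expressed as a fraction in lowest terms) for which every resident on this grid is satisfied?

1/1

(1,1)A 2/2
(1,2)A 2/2
(1,3)A 1/1
(2,1)A 2/2
(2,5)B 1/1
(3,1)A 1/1
(3,3)A 1/1
(3,5)B 1/1
(4,3)A 2/2
(4,4)A 1/1
(5,5)A — no occupied neighbors
The smallest same-type fraction is 2/2 at (1,1), which reduces to 1/1. Any threshold above that leaves this resident unsatisfied.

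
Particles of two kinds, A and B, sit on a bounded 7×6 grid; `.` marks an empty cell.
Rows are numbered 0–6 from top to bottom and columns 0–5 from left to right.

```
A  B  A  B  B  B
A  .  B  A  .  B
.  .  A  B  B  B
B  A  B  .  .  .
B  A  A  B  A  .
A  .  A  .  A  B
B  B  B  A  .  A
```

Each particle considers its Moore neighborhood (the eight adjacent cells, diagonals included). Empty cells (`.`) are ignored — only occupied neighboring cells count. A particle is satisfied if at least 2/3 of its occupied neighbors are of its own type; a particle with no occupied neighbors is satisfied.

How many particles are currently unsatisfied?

(0,0)A 1/2 not
(0,1)B 1/4 not
(0,2)A 1/4 not
(0,3)B 2/4 not
(0,4)B 3/4 satisfied
(0,5)B 2/2 satisfied
(1,0)A 1/2 not
(1,2)B 3/6 not
(1,3)A 2/7 not
(1,5)B 4/4 satisfied
(2,2)A 2/5 not
(2,3)B 3/5 not
(2,4)B 3/4 satisfied
(2,5)B 2/2 satisfied
(3,0)B 1/3 not
(3,1)A 3/6 not
(3,2)B 2/6 not
(4,0)B 1/4 not
(4,1)A 4/7 not
(4,2)A 3/5 not
(4,3)B 1/5 not
(4,4)A 1/3 not
(5,0)A 1/4 not
(5,2)A 3/6 not
(5,4)A 3/5 not
(5,5)B 0/3 not
(6,0)B 1/2 not
(6,1)B 2/4 not
(6,2)B 1/3 not
(6,3)A 2/3 satisfied
(6,5)A 1/2 not
Unsatisfied: (0,0), (0,1), (0,2), (0,3), (1,0), (1,2), (1,3), (2,2), (2,3), (3,0), (3,1), (3,2), (4,0), (4,1), (4,2), (4,3), (4,4), (5,0), (5,2), (5,4), (5,5), (6,0), (6,1), (6,2), (6,5) — 25 in total.

25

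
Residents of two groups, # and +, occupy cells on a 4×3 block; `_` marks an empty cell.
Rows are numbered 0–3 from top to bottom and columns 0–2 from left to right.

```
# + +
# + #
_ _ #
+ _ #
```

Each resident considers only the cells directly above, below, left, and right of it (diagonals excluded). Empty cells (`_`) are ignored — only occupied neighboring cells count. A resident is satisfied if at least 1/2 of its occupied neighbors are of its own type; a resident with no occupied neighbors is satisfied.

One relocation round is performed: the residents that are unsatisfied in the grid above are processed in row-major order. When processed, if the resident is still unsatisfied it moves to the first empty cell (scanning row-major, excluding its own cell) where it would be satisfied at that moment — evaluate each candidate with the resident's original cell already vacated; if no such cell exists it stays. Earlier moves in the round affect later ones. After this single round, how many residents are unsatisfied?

0

Initially unsatisfied (in order): (1,1), (1,2).
  (1,1) → (2,0).
  (1,2): now satisfied by earlier moves; stays.
Resulting grid:
# + +
# _ #
+ _ #
+ _ #
All satisfied now.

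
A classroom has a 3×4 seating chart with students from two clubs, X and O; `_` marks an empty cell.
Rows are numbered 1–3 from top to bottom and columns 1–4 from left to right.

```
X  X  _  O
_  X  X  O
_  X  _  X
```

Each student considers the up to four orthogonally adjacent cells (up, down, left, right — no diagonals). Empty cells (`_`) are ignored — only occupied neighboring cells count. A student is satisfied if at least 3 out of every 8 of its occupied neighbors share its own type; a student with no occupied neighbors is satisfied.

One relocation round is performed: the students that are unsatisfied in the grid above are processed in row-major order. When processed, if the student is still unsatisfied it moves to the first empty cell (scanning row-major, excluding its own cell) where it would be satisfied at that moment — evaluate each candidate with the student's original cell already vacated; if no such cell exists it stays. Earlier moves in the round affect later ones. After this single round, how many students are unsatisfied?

0

Initially unsatisfied (in order): (2,4), (3,4).
  (2,4): no empty cell satisfies it; stays.
  (3,4) → (1,3).
Resulting grid:
X X X O
_ X X O
_ X _ _
All satisfied now.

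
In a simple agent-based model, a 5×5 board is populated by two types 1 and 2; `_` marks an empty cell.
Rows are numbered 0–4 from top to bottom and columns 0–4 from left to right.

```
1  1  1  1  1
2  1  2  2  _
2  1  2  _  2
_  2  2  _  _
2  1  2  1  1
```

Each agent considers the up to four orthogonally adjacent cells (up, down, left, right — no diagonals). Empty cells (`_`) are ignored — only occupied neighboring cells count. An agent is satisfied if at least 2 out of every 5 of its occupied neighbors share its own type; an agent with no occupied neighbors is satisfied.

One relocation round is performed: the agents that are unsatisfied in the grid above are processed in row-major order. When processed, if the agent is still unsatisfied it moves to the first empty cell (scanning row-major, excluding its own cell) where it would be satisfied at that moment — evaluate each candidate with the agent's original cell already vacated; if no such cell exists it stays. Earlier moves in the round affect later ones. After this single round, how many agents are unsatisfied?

Initially unsatisfied (in order): (1,0), (2,1), (3,1), (4,0), (4,1), (4,2).
  (1,0) → (1,4).
  (2,1) → (1,0).
  (3,1): now satisfied by earlier moves; stays.
  (4,0) → (2,1).
  (4,1) → (3,3).
  (4,2): now satisfied by earlier moves; stays.
Resulting grid:
1 1 1 1 1
1 1 2 2 2
2 2 2 _ 2
_ 2 2 1 _
_ _ 2 1 1
All satisfied now.

0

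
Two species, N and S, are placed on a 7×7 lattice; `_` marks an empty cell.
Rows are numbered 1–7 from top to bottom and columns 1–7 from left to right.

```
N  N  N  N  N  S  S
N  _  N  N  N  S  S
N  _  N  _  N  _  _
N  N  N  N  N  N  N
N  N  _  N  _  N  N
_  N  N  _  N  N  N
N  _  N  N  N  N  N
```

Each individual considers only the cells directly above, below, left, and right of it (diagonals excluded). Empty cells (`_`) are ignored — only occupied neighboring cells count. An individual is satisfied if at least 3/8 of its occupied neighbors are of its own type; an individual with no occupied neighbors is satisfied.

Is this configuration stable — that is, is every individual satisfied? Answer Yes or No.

Row 1: (1,1)N 2/2 ok · (1,2)N 2/2 ok · (1,3)N 3/3 ok · (1,4)N 3/3 ok · (1,5)N 2/3 ok · (1,6)S 2/3 ok · (1,7)S 2/2 ok
Row 2: (2,1)N 2/2 ok · (2,3)N 3/3 ok · (2,4)N 3/3 ok · (2,5)N 3/4 ok · (2,6)S 2/3 ok · (2,7)S 2/2 ok
Row 3: (3,1)N 2/2 ok · (3,3)N 2/2 ok · (3,5)N 2/2 ok
Row 4: (4,1)N 3/3 ok · (4,2)N 3/3 ok · (4,3)N 3/3 ok · (4,4)N 3/3 ok · (4,5)N 3/3 ok · (4,6)N 3/3 ok · (4,7)N 2/2 ok
Row 5: (5,1)N 2/2 ok · (5,2)N 3/3 ok · (5,4)N 1/1 ok · (5,6)N 3/3 ok · (5,7)N 3/3 ok
Row 6: (6,2)N 2/2 ok · (6,3)N 2/2 ok · (6,5)N 2/2 ok · (6,6)N 4/4 ok · (6,7)N 3/3 ok
Row 7: (7,1)N 0/0 ok · (7,3)N 2/2 ok · (7,4)N 2/2 ok · (7,5)N 3/3 ok · (7,6)N 3/3 ok · (7,7)N 2/2 ok
All meet the threshold, so the configuration is stable.

Yes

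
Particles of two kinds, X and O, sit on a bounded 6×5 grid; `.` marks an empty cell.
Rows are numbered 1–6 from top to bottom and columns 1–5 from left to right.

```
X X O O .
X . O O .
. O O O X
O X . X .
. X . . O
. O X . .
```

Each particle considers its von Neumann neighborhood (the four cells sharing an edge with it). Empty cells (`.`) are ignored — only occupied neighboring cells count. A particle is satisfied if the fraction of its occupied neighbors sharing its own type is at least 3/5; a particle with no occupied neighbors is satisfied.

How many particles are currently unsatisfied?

10

(1,1)X 2/2 ok
(1,2)X 1/2 unhappy
(1,3)O 2/3 ok
(1,4)O 2/2 ok
(2,1)X 1/1 ok
(2,3)O 3/3 ok
(2,4)O 3/3 ok
(3,2)O 1/2 unhappy
(3,3)O 3/3 ok
(3,4)O 2/4 unhappy
(3,5)X 0/1 unhappy
(4,1)O 0/1 unhappy
(4,2)X 1/3 unhappy
(4,4)X 0/1 unhappy
(5,2)X 1/2 unhappy
(5,5)O 0/0 ok
(6,2)O 0/2 unhappy
(6,3)X 0/1 unhappy
Unsatisfied: (1,2), (3,2), (3,4), (3,5), (4,1), (4,2), (4,4), (5,2), (6,2), (6,3) — 10 in total.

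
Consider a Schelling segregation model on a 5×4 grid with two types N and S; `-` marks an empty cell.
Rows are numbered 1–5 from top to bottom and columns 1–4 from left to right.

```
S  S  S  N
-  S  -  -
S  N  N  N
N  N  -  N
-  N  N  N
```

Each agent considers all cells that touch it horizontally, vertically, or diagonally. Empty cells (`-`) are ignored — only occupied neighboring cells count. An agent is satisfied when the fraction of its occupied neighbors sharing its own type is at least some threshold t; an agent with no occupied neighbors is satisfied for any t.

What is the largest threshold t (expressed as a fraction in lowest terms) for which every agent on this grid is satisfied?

0/1

(1,1)S 2/2
(1,2)S 3/3
(1,3)S 2/3
(1,4)N 0/1
(2,2)S 4/6
(3,1)S 1/4
(3,2)N 3/5
(3,3)N 4/5
(3,4)N 2/2
(4,1)N 3/4
(4,2)N 5/6
(4,4)N 4/4
(5,2)N 3/3
(5,3)N 4/4
(5,4)N 2/2
The smallest same-type fraction is 0/1 at (1,4), which reduces to 0/1. Any threshold above that leaves this agent unsatisfied.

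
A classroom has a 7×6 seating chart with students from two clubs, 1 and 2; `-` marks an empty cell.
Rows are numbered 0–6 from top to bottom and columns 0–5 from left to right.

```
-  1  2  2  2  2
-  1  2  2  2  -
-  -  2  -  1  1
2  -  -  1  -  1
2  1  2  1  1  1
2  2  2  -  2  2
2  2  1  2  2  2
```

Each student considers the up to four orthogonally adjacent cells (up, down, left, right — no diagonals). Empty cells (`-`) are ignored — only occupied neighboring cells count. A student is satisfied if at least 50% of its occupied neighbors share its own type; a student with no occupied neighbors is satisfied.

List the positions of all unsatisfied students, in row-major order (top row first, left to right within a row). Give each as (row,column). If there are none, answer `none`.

(4,1), (4,2), (6,2)

(0,1)1 1/2 ok
(0,2)2 2/3 ok
(0,3)2 3/3 ok
(0,4)2 3/3 ok
(0,5)2 1/1 ok
(1,1)1 1/2 ok
(1,2)2 3/4 ok
(1,3)2 3/3 ok
(1,4)2 2/3 ok
(2,2)2 1/1 ok
(2,4)1 1/2 ok
(2,5)1 2/2 ok
(3,0)2 1/1 ok
(3,3)1 1/1 ok
(3,5)1 2/2 ok
(4,0)2 2/3 ok
(4,1)1 0/3 unhappy
(4,2)2 1/3 unhappy
(4,3)1 2/3 ok
(4,4)1 2/3 ok
(4,5)1 2/3 ok
(5,0)2 3/3 ok
(5,1)2 3/4 ok
(5,2)2 2/3 ok
(5,4)2 2/3 ok
(5,5)2 2/3 ok
(6,0)2 2/2 ok
(6,1)2 2/3 ok
(6,2)1 0/3 unhappy
(6,3)2 1/2 ok
(6,4)2 3/3 ok
(6,5)2 2/2 ok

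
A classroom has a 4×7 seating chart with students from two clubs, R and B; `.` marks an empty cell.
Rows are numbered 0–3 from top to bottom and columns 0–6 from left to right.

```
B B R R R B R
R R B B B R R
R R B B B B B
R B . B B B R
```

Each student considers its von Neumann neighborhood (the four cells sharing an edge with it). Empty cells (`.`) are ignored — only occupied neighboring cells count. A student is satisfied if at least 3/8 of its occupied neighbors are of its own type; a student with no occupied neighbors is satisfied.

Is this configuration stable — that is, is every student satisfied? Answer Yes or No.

No

(0,0)B 1/2 ok
(0,1)B 1/3 unhappy
(0,2)R 1/3 unhappy
(0,3)R 2/3 ok
(0,4)R 1/3 unhappy
(0,5)B 0/3 unhappy
(0,6)R 1/2 ok
(1,0)R 2/3 ok
(1,1)R 2/4 ok
(1,2)B 2/4 ok
(1,3)B 3/4 ok
(1,4)B 2/4 ok
(1,5)R 1/4 unhappy
(1,6)R 2/3 ok
(2,0)R 3/3 ok
(2,1)R 2/4 ok
(2,2)B 2/3 ok
(2,3)B 4/4 ok
(2,4)B 4/4 ok
(2,5)B 3/4 ok
(2,6)B 1/3 unhappy
(3,0)R 1/2 ok
(3,1)B 0/2 unhappy
(3,3)B 2/2 ok
(3,4)B 3/3 ok
(3,5)B 2/3 ok
(3,6)R 0/2 unhappy
For instance (0,1) has only 1/3 same-type neighbors, below 3/8.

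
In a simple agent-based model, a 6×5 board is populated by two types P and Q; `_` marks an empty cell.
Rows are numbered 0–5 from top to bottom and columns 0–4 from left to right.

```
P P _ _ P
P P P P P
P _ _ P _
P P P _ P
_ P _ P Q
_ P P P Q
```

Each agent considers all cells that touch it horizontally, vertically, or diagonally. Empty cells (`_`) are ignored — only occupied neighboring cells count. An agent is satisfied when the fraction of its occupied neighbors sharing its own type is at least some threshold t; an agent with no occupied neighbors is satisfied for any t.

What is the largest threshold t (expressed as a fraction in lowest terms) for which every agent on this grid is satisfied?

(0,0)P 3/3
(0,1)P 4/4
(0,4)P 2/2
(1,0)P 4/4
(1,1)P 5/5
(1,2)P 4/4
(1,3)P 4/4
(1,4)P 3/3
(2,0)P 4/4
(2,3)P 5/5
(3,0)P 3/3
(3,1)P 4/4
(3,2)P 4/4
(3,4)P 2/3
(4,1)P 5/5
(4,3)P 4/6
(4,4)Q 1/4
(5,1)P 2/2
(5,2)P 4/4
(5,3)P 2/4
(5,4)Q 1/3
The smallest same-type fraction is 1/4 at (4,4), which reduces to 1/4. Any threshold above that leaves this agent unsatisfied.

1/4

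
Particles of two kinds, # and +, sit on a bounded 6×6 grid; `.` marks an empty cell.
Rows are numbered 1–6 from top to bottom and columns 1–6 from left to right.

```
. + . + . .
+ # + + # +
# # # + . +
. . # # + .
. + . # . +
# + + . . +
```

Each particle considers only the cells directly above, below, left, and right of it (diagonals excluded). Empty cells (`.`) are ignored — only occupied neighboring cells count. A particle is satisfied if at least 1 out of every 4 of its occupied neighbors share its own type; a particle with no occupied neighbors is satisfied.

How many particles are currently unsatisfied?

5

(1,2)+ 0/1 not
(1,4)+ 1/1 satisfied
(2,1)+ 0/2 not
(2,2)# 1/4 satisfied
(2,3)+ 1/3 satisfied
(2,4)+ 3/4 satisfied
(2,5)# 0/2 not
(2,6)+ 1/2 satisfied
(3,1)# 1/2 satisfied
(3,2)# 3/3 satisfied
(3,3)# 2/4 satisfied
(3,4)+ 1/3 satisfied
(3,6)+ 1/1 satisfied
(4,3)# 2/2 satisfied
(4,4)# 2/4 satisfied
(4,5)+ 0/1 not
(5,2)+ 1/1 satisfied
(5,4)# 1/1 satisfied
(5,6)+ 1/1 satisfied
(6,1)# 0/1 not
(6,2)+ 2/3 satisfied
(6,3)+ 1/1 satisfied
(6,6)+ 1/1 satisfied
Unsatisfied: (1,2), (2,1), (2,5), (4,5), (6,1) — 5 in total.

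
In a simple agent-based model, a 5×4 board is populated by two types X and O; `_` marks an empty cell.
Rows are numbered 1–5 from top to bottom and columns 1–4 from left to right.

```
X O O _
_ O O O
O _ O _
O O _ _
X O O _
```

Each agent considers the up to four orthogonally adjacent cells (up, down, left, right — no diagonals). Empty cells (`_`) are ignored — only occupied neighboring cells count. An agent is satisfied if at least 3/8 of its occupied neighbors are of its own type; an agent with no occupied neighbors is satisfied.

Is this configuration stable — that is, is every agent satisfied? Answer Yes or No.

No

(1,1)X 0/1 not
(1,2)O 2/3 satisfied
(1,3)O 2/2 satisfied
(2,2)O 2/2 satisfied
(2,3)O 4/4 satisfied
(2,4)O 1/1 satisfied
(3,1)O 1/1 satisfied
(3,3)O 1/1 satisfied
(4,1)O 2/3 satisfied
(4,2)O 2/2 satisfied
(5,1)X 0/2 not
(5,2)O 2/3 satisfied
(5,3)O 1/1 satisfied
For instance (1,1) has only 0/1 same-type neighbors, below 3/8.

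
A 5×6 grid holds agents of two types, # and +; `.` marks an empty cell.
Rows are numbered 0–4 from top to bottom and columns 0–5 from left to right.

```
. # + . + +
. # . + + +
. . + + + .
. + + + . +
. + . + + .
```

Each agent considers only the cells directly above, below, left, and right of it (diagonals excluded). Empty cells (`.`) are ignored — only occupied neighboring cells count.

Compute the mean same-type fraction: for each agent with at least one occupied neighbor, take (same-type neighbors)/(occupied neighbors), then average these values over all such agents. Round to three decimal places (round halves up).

(0,1)# 1/2
(0,2)+ 0/1
(0,4)+ 2/2
(0,5)+ 2/2
(1,1)# 1/1
(1,3)+ 2/2
(1,4)+ 4/4
(1,5)+ 2/2
(2,2)+ 2/2
(2,3)+ 4/4
(2,4)+ 2/2
(3,1)+ 2/2
(3,2)+ 3/3
(3,3)+ 3/3
(3,5)+ — no occupied neighbors
(4,1)+ 1/1
(4,3)+ 2/2
(4,4)+ 1/1
Sum over 17 agents: 1/2 + 0/1 + 2/2 + 2/2 + 1/1 + 2/2 + 4/4 + 2/2 + 2/2 + 4/4 + 2/2 + 2/2 + 3/3 + 3/3 + 1/1 + 2/2 + 1/1 = 31/2; mean = 31/2 ÷ 17 = 31/34 = 0.911764… → 0.912.

0.912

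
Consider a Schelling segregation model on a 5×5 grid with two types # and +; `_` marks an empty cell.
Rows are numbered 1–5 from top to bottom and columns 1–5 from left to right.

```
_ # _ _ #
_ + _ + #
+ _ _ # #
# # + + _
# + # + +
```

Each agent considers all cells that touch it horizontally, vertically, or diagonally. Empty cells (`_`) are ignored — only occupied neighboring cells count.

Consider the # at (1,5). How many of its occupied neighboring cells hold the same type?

Occupied neighbors of (1,5): (2,4)=+, (2,5)=#.
Same type (#): 1 of 2.

1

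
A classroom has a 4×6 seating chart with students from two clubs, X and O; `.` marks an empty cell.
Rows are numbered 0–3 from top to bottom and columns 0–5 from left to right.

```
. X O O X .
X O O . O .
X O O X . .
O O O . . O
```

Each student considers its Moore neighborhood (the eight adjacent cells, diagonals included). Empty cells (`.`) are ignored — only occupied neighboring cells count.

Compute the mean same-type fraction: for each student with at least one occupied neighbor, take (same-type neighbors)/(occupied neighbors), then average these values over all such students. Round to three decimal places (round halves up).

Row 0: (0,1)X 1/4 · (0,2)O 3/4 · (0,3)O 3/4 · (0,4)X 0/2
Row 1: (1,0)X 2/4 · (1,1)O 4/7 · (1,2)O 5/7 · (1,4)O 1/3
Row 2: (2,0)X 1/5 · (2,1)O 6/8 · (2,2)O 5/6 · (2,3)X 0/4
Row 3: (3,0)O 2/3 · (3,1)O 4/5 · (3,2)O 3/4 · (3,5)O — no occupied neighbors
Sum over 15 students: 1/4 + 3/4 + 3/4 + 0/2 + 2/4 + 4/7 + 5/7 + 1/3 + 1/5 + 6/8 + 5/6 + 0/4 + 2/3 + 4/5 + 3/4 = 661/84; mean = 661/84 ÷ 15 = 661/1260 = 0.524603… → 0.525.

0.525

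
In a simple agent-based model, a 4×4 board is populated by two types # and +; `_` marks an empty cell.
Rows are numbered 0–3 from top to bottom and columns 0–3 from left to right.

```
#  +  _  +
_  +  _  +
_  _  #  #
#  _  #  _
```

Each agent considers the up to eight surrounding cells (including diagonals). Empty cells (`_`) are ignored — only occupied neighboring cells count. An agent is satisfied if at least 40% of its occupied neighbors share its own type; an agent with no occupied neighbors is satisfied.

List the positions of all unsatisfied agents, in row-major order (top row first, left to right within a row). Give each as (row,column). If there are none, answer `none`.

(0,0)# 0/2 not
(0,1)+ 1/2 satisfied
(0,3)+ 1/1 satisfied
(1,1)+ 1/3 not
(1,3)+ 1/3 not
(2,2)# 2/4 satisfied
(2,3)# 2/3 satisfied
(3,0)# 0/0 satisfied
(3,2)# 2/2 satisfied

(0,0), (1,1), (1,3)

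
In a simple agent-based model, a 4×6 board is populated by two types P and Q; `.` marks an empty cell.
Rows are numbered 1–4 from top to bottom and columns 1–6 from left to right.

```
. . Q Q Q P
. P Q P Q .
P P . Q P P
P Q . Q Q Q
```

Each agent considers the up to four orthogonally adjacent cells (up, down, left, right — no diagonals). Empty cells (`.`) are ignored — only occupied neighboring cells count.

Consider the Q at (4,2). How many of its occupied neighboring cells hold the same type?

Occupied neighbors of (4,2): (3,2)=P, (4,1)=P.
Same type (Q): 0 of 2.

0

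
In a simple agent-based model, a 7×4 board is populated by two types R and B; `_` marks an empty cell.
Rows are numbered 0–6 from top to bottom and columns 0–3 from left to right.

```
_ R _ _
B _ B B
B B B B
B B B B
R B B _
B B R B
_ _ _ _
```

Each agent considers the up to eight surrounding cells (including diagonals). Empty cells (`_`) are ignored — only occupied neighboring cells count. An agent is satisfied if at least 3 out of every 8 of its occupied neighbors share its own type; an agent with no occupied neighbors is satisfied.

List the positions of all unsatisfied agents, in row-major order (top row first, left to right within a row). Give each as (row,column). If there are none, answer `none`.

Row 0: (0,1)R 0/2 unhappy
Row 1: (1,0)B 2/3 ok · (1,2)B 4/5 ok · (1,3)B 3/3 ok
Row 2: (2,0)B 4/4 ok · (2,1)B 7/7 ok · (2,2)B 7/7 ok · (2,3)B 5/5 ok
Row 3: (3,0)B 4/5 ok · (3,1)B 7/8 ok · (3,2)B 7/7 ok · (3,3)B 4/4 ok
Row 4: (4,0)R 0/5 unhappy · (4,1)B 6/8 ok · (4,2)B 6/7 ok
Row 5: (5,0)B 2/3 ok · (5,1)B 3/5 ok · (5,2)R 0/4 unhappy · (5,3)B 1/2 ok

(0,1), (4,0), (5,2)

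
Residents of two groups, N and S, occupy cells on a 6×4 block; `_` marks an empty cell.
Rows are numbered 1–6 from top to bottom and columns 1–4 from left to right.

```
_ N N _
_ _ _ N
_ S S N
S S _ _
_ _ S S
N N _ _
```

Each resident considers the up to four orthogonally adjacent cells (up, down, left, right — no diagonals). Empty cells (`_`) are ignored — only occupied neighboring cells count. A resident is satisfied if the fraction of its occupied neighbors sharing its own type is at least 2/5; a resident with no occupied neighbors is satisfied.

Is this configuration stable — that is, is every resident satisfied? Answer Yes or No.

(1,2)N 1/1 ok
(1,3)N 1/1 ok
(2,4)N 1/1 ok
(3,2)S 2/2 ok
(3,3)S 1/2 ok
(3,4)N 1/2 ok
(4,1)S 1/1 ok
(4,2)S 2/2 ok
(5,3)S 1/1 ok
(5,4)S 1/1 ok
(6,1)N 1/1 ok
(6,2)N 1/1 ok
All meet the threshold, so the configuration is stable.

Yes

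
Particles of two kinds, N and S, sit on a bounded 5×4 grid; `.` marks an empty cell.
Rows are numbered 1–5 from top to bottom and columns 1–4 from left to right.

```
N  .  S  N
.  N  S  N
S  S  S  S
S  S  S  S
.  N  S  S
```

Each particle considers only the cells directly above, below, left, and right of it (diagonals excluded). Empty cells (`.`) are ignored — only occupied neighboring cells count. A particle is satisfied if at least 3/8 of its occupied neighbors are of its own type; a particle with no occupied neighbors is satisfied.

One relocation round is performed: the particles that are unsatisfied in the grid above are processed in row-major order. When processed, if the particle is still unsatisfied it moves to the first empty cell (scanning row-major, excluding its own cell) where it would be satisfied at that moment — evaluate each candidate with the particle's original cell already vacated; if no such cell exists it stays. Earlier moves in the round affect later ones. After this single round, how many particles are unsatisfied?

Initially unsatisfied (in order): (2,2), (2,4), (5,2).
  (2,2) → (1,2).
  (2,4) → (2,1).
  (5,2) → (2,2).
Resulting grid:
N N S N
N N S .
S S S S
S S S S
. . S S
Unsatisfied now: (1,3), (1,4).

2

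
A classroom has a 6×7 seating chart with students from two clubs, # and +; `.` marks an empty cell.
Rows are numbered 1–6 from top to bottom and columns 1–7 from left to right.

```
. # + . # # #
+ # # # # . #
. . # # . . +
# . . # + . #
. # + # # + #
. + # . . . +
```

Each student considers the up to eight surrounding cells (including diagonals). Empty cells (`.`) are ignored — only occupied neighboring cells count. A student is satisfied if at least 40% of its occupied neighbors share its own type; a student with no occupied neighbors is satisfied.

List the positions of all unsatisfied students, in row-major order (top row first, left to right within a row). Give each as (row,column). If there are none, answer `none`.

(1,3), (2,1), (3,7), (4,5), (4,7), (5,3), (5,7), (6,2)

Row 1: (1,2)# 2/4 ok · (1,3)+ 0/4 unhappy · (1,5)# 3/3 ok · (1,6)# 4/4 ok · (1,7)# 2/2 ok
Row 2: (2,1)+ 0/2 unhappy · (2,2)# 3/5 ok · (2,3)# 5/6 ok · (2,4)# 5/6 ok · (2,5)# 4/4 ok · (2,7)# 2/3 ok
Row 3: (3,3)# 5/5 ok · (3,4)# 5/6 ok · (3,7)+ 0/2 unhappy
Row 4: (4,1)# 1/1 ok · (4,4)# 4/6 ok · (4,5)+ 1/5 unhappy · (4,7)# 1/3 unhappy
Row 5: (5,2)# 2/4 ok · (5,3)+ 1/5 unhappy · (5,4)# 3/5 ok · (5,5)# 2/4 ok · (5,6)+ 2/5 ok · (5,7)# 1/3 unhappy
Row 6: (6,2)+ 1/3 unhappy · (6,3)# 2/4 ok · (6,7)+ 1/2 ok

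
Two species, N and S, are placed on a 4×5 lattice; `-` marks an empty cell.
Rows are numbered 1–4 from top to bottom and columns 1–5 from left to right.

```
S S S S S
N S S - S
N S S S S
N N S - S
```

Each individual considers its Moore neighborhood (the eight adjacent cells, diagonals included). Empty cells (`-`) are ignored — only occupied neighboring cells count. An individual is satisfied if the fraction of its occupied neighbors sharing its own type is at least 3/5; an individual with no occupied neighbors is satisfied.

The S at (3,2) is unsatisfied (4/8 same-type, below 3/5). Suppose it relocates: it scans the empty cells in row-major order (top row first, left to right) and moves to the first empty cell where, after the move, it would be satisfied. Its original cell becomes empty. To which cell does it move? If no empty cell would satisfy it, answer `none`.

(2,4)

Vacating (3,2). Empty cells in order:
  (2,4): 8/8 same-type → satisfied — stop here.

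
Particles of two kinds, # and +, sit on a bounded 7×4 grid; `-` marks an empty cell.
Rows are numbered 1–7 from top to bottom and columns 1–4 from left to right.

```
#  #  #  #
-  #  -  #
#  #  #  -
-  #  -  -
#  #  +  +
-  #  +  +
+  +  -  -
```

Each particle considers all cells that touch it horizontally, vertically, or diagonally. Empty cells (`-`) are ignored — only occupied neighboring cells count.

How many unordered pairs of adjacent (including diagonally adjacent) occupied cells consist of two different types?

Scan each occupied cell's neighbors to the right and below (and the two forward diagonals) so each pair is counted once.
From row 1: 0 unlike of 8 pairs (running 0/8).
From row 2: 0 unlike of 4 pairs (running 0/12).
From row 3: 0 unlike of 5 pairs (running 0/17).
From row 4: 1 unlike of 3 pairs (running 1/20).
From row 5: 3 unlike of 11 pairs (running 4/31).
From row 6: 3 unlike of 5 pairs (running 7/36).
From row 7: 0 unlike of 1 pairs (running 7/37).
Total adjacent occupied pairs: 37; unlike-type pairs: 7.

7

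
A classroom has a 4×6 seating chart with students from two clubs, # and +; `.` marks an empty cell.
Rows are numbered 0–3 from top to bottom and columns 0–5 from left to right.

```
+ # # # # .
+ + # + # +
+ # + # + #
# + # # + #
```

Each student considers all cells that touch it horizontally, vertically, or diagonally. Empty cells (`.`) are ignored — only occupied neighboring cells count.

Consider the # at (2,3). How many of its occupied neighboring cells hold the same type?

4

Occupied neighbors of (2,3): (1,2)=#, (1,3)=+, (1,4)=#, (2,2)=+, (2,4)=+, (3,2)=#, (3,3)=#, (3,4)=+.
Same type (#): 4 of 8.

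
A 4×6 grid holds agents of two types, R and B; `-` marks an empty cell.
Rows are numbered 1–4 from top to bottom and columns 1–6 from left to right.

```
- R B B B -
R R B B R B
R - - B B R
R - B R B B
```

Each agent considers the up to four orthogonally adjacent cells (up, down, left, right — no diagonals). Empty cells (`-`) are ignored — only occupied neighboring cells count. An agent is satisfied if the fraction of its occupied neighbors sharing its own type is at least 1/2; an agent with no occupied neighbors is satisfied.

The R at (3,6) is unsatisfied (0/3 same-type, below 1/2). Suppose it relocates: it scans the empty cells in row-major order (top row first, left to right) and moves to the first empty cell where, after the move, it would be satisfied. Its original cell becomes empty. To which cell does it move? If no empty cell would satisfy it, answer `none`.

(1,1)

Vacating (3,6). Empty cells in order:
  (1,1): 2/2 same-type → satisfied — stop here.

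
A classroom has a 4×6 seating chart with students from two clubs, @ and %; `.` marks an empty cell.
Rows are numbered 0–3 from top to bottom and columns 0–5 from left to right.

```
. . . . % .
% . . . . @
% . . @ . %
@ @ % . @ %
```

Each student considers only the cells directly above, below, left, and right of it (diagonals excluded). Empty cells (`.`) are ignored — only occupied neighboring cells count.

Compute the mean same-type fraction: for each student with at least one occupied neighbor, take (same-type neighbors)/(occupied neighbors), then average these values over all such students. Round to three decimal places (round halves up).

(0,4)% — no occupied neighbors
(1,0)% 1/1
(1,5)@ 0/1
(2,0)% 1/2
(2,3)@ — no occupied neighbors
(2,5)% 1/2
(3,0)@ 1/2
(3,1)@ 1/2
(3,2)% 0/1
(3,4)@ 0/1
(3,5)% 1/2
Sum over 9 students: 1/1 + 0/1 + 1/2 + 1/2 + 1/2 + 1/2 + 0/1 + 0/1 + 1/2 = 7/2; mean = 7/2 ÷ 9 = 7/18 = 0.388888… → 0.389.

0.389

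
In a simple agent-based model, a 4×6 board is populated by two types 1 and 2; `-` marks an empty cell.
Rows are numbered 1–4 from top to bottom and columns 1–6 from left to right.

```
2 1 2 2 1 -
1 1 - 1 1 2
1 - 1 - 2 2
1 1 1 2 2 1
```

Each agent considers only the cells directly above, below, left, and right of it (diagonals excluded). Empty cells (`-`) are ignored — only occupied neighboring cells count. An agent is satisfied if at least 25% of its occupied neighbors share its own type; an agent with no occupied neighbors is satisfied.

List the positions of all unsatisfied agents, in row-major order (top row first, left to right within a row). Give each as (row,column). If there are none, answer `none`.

Row 1: (1,1)2 0/2 unhappy · (1,2)1 1/3 ok · (1,3)2 1/2 ok · (1,4)2 1/3 ok · (1,5)1 1/2 ok
Row 2: (2,1)1 2/3 ok · (2,2)1 2/2 ok · (2,4)1 1/2 ok · (2,5)1 2/4 ok · (2,6)2 1/2 ok
Row 3: (3,1)1 2/2 ok · (3,3)1 1/1 ok · (3,5)2 2/3 ok · (3,6)2 2/3 ok
Row 4: (4,1)1 2/2 ok · (4,2)1 2/2 ok · (4,3)1 2/3 ok · (4,4)2 1/2 ok · (4,5)2 2/3 ok · (4,6)1 0/2 unhappy

(1,1), (4,6)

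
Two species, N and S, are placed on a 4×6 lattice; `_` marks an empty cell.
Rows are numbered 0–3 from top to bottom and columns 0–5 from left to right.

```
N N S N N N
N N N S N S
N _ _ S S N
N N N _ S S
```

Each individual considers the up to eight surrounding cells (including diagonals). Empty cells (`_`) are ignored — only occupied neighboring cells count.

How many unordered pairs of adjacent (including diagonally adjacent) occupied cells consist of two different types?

Scan each occupied cell's neighbors to the right and below (and the two forward diagonals) so each pair is counted once.
Row 0: N(0,0)–N(0,1)= N(0,0)–N(1,0)= N(0,0)–N(1,1)= N(0,1)–S(0,2)≠ N(0,1)–N(1,1)= N(0,1)–N(1,2)= N(0,1)–N(1,0)= S(0,2)–N(0,3)≠ S(0,2)–N(1,2)≠ S(0,2)–S(1,3)= S(0,2)–N(1,1)≠ N(0,3)–N(0,4)= N(0,3)–S(1,3)≠ N(0,3)–N(1,4)= N(0,3)–N(1,2)= N(0,4)–N(0,5)= N(0,4)–N(1,4)= N(0,4)–S(1,5)≠ N(0,4)–S(1,3)≠ N(0,5)–S(1,5)≠ N(0,5)–N(1,4)=  → 8/21 unlike.
Row 1: N(1,0)–N(1,1)= N(1,0)–N(2,0)= N(1,1)–N(1,2)= N(1,1)–N(2,0)= N(1,2)–S(1,3)≠ N(1,2)–S(2,3)≠ S(1,3)–N(1,4)≠ S(1,3)–S(2,3)= S(1,3)–S(2,4)= N(1,4)–S(1,5)≠ N(1,4)–S(2,4)≠ N(1,4)–N(2,5)= N(1,4)–S(2,3)≠ S(1,5)–N(2,5)≠ S(1,5)–S(2,4)=  → 7/15 unlike.
Row 2: N(2,0)–N(3,0)= N(2,0)–N(3,1)= S(2,3)–S(2,4)= S(2,3)–S(3,4)= S(2,3)–N(3,2)≠ S(2,4)–N(2,5)≠ S(2,4)–S(3,4)= S(2,4)–S(3,5)= N(2,5)–S(3,5)≠ N(2,5)–S(3,4)≠  → 4/10 unlike.
Row 3: N(3,0)–N(3,1)= N(3,1)–N(3,2)= S(3,4)–S(3,5)=  → 0/3 unlike.
Total adjacent occupied pairs: 49; unlike-type pairs: 19.

19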